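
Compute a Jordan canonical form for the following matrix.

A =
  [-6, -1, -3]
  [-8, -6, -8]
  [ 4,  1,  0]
J_3(-4)

The characteristic polynomial is
  det(x·I − A) = x^3 + 12*x^2 + 48*x + 64 = (x + 4)^3

Eigenvalues and multiplicities (the geometric multiplicity of λ is n − rank(A − λI), which equals the number of Jordan blocks for λ):
  λ = -4: algebraic multiplicity = 3, geometric multiplicity = 1

Determining the block sizes for each eigenvalue:
  λ = -4: one block (gm = 1), so the single block has size am = 3 → block sizes [3]

Assembling the blocks gives a Jordan form
J =
  [-4,  1,  0]
  [ 0, -4,  1]
  [ 0,  0, -4]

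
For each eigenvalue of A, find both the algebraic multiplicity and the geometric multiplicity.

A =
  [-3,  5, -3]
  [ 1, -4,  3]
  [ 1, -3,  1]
λ = -2: alg = 3, geom = 1

Step 1 — factor the characteristic polynomial to read off the algebraic multiplicities:
  χ_A(x) = (x + 2)^3

Step 2 — compute geometric multiplicities via the rank-nullity identity g(λ) = n − rank(A − λI):
  rank(A − (-2)·I) = 2, so dim ker(A − (-2)·I) = n − 2 = 1

Summary:
  λ = -2: algebraic multiplicity = 3, geometric multiplicity = 1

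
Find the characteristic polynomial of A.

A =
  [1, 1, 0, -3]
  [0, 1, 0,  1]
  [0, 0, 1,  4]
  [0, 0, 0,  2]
x^4 - 5*x^3 + 9*x^2 - 7*x + 2

Expanding det(x·I − A) (e.g. by cofactor expansion or by noting that A is similar to its Jordan form J, which has the same characteristic polynomial as A) gives
  χ_A(x) = x^4 - 5*x^3 + 9*x^2 - 7*x + 2
which factors as (x - 2)*(x - 1)^3. The eigenvalues (with algebraic multiplicities) are λ = 1 with multiplicity 3, λ = 2 with multiplicity 1.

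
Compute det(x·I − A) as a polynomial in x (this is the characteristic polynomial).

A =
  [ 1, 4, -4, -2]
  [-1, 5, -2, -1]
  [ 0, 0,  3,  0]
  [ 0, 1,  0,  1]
x^4 - 10*x^3 + 37*x^2 - 60*x + 36

Expanding det(x·I − A) (e.g. by cofactor expansion or by noting that A is similar to its Jordan form J, which has the same characteristic polynomial as A) gives
  χ_A(x) = x^4 - 10*x^3 + 37*x^2 - 60*x + 36
which factors as (x - 3)^2*(x - 2)^2. The eigenvalues (with algebraic multiplicities) are λ = 2 with multiplicity 2, λ = 3 with multiplicity 2.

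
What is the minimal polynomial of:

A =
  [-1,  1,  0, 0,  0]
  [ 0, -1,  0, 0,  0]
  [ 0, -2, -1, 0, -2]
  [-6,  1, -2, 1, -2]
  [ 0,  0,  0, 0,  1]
x^3 + x^2 - x - 1

The characteristic polynomial is χ_A(x) = (x - 1)^2*(x + 1)^3, so the eigenvalues are known. The minimal polynomial is
  m_A(x) = Π_λ (x − λ)^{k_λ}
where k_λ is the size of the *largest* Jordan block for λ (equivalently, the smallest k with (A − λI)^k v = 0 for every generalised eigenvector v of λ).

  λ = -1: largest Jordan block has size 2, contributing (x + 1)^2
  λ = 1: largest Jordan block has size 1, contributing (x − 1)

So m_A(x) = (x - 1)*(x + 1)^2 = x^3 + x^2 - x - 1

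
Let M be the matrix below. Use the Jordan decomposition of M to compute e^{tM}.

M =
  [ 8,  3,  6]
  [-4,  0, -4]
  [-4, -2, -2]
e^{tM} =
  [6*t*exp(2*t) + exp(2*t), 3*t*exp(2*t), 6*t*exp(2*t)]
  [-4*t*exp(2*t), -2*t*exp(2*t) + exp(2*t), -4*t*exp(2*t)]
  [-4*t*exp(2*t), -2*t*exp(2*t), -4*t*exp(2*t) + exp(2*t)]

Strategy: write M = P · J · P⁻¹ where J is a Jordan canonical form, so e^{tM} = P · e^{tJ} · P⁻¹, and e^{tJ} can be computed block-by-block.

M has Jordan form
J =
  [2, 1, 0]
  [0, 2, 0]
  [0, 0, 2]
(up to reordering of blocks).

Per-block formulas:
  For a 2×2 Jordan block J_2(2): exp(t · J_2(2)) = e^(2t)·(I + t·N), where N is the 2×2 nilpotent shift.
  For a 1×1 block at λ = 2: exp(t · [2]) = [e^(2t)].

After assembling e^{tJ} and conjugating by P, we get:

e^{tM} =
  [6*t*exp(2*t) + exp(2*t), 3*t*exp(2*t), 6*t*exp(2*t)]
  [-4*t*exp(2*t), -2*t*exp(2*t) + exp(2*t), -4*t*exp(2*t)]
  [-4*t*exp(2*t), -2*t*exp(2*t), -4*t*exp(2*t) + exp(2*t)]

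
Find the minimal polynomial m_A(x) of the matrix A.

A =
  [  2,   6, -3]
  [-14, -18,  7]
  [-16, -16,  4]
x^2 + 8*x + 16

The characteristic polynomial is χ_A(x) = (x + 4)^3, so the eigenvalues are known. The minimal polynomial is
  m_A(x) = Π_λ (x − λ)^{k_λ}
where k_λ is the size of the *largest* Jordan block for λ (equivalently, the smallest k with (A − λI)^k v = 0 for every generalised eigenvector v of λ).

  λ = -4: largest Jordan block has size 2, contributing (x + 4)^2

So m_A(x) = (x + 4)^2 = x^2 + 8*x + 16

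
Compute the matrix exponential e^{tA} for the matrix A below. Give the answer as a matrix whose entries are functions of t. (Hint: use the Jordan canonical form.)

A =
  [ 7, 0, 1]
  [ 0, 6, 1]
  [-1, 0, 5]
e^{tA} =
  [t*exp(6*t) + exp(6*t), 0, t*exp(6*t)]
  [-t^2*exp(6*t)/2, exp(6*t), -t^2*exp(6*t)/2 + t*exp(6*t)]
  [-t*exp(6*t), 0, -t*exp(6*t) + exp(6*t)]

Strategy: write A = P · J · P⁻¹ where J is a Jordan canonical form, so e^{tA} = P · e^{tJ} · P⁻¹, and e^{tJ} can be computed block-by-block.

A has Jordan form
J =
  [6, 1, 0]
  [0, 6, 1]
  [0, 0, 6]
(up to reordering of blocks).

Per-block formulas:
  For a 3×3 Jordan block J_3(6): exp(t · J_3(6)) = e^(6t)·(I + t·N + (t^2/2)·N^2), where N is the 3×3 nilpotent shift.

After assembling e^{tJ} and conjugating by P, we get:

e^{tA} =
  [t*exp(6*t) + exp(6*t), 0, t*exp(6*t)]
  [-t^2*exp(6*t)/2, exp(6*t), -t^2*exp(6*t)/2 + t*exp(6*t)]
  [-t*exp(6*t), 0, -t*exp(6*t) + exp(6*t)]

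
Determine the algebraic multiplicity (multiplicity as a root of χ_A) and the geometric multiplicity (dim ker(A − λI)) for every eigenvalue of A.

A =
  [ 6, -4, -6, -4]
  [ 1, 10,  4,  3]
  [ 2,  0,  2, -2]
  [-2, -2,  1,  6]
λ = 6: alg = 4, geom = 2

Step 1 — factor the characteristic polynomial to read off the algebraic multiplicities:
  χ_A(x) = (x - 6)^4

Step 2 — compute geometric multiplicities via the rank-nullity identity g(λ) = n − rank(A − λI):
  rank(A − (6)·I) = 2, so dim ker(A − (6)·I) = n − 2 = 2

Summary:
  λ = 6: algebraic multiplicity = 4, geometric multiplicity = 2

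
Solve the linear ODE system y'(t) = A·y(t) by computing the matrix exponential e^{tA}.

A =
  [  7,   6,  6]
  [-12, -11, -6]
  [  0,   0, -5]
e^{tA} =
  [2*exp(t) - exp(-5*t), exp(t) - exp(-5*t), exp(t) - exp(-5*t)]
  [-2*exp(t) + 2*exp(-5*t), -exp(t) + 2*exp(-5*t), -exp(t) + exp(-5*t)]
  [0, 0, exp(-5*t)]

Strategy: write A = P · J · P⁻¹ where J is a Jordan canonical form, so e^{tA} = P · e^{tJ} · P⁻¹, and e^{tJ} can be computed block-by-block.

A has Jordan form
J =
  [-5,  0, 0]
  [ 0, -5, 0]
  [ 0,  0, 1]
(up to reordering of blocks).

Per-block formulas:
  For a 1×1 block at λ = -5: exp(t · [-5]) = [e^(-5t)].
  For a 1×1 block at λ = 1: exp(t · [1]) = [e^(1t)].

After assembling e^{tJ} and conjugating by P, we get:

e^{tA} =
  [2*exp(t) - exp(-5*t), exp(t) - exp(-5*t), exp(t) - exp(-5*t)]
  [-2*exp(t) + 2*exp(-5*t), -exp(t) + 2*exp(-5*t), -exp(t) + exp(-5*t)]
  [0, 0, exp(-5*t)]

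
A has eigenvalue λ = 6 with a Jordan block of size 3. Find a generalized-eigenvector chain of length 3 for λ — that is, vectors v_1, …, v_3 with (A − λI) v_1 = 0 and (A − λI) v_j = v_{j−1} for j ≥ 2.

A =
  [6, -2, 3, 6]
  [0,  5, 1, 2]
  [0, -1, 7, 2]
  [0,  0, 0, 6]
A Jordan chain for λ = 6 of length 3:
v_1 = (-1, 0, 0, 0)ᵀ
v_2 = (-2, -1, -1, 0)ᵀ
v_3 = (0, 1, 0, 0)ᵀ

Let N = A − (6)·I. We want v_3 with N^3 v_3 = 0 but N^2 v_3 ≠ 0; then v_{j-1} := N · v_j for j = 3, …, 2.

Pick v_3 = (0, 1, 0, 0)ᵀ.
Then v_2 = N · v_3 = (-2, -1, -1, 0)ᵀ.
Then v_1 = N · v_2 = (-1, 0, 0, 0)ᵀ.

Sanity check: (A − (6)·I) v_1 = (0, 0, 0, 0)ᵀ = 0. ✓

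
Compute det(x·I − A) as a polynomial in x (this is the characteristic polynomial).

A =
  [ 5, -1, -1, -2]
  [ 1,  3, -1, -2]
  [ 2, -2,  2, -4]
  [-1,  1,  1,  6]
x^4 - 16*x^3 + 96*x^2 - 256*x + 256

Expanding det(x·I − A) (e.g. by cofactor expansion or by noting that A is similar to its Jordan form J, which has the same characteristic polynomial as A) gives
  χ_A(x) = x^4 - 16*x^3 + 96*x^2 - 256*x + 256
which factors as (x - 4)^4. The eigenvalues (with algebraic multiplicities) are λ = 4 with multiplicity 4.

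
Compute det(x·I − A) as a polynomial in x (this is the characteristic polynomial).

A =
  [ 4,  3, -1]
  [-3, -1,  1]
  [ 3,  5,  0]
x^3 - 3*x^2 + 3*x - 1

Expanding det(x·I − A) (e.g. by cofactor expansion or by noting that A is similar to its Jordan form J, which has the same characteristic polynomial as A) gives
  χ_A(x) = x^3 - 3*x^2 + 3*x - 1
which factors as (x - 1)^3. The eigenvalues (with algebraic multiplicities) are λ = 1 with multiplicity 3.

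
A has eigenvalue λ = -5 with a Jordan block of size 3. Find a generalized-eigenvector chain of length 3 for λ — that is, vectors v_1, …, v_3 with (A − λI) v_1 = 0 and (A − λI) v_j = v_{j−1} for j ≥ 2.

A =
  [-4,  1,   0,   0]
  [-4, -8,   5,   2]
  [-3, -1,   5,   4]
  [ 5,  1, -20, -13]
A Jordan chain for λ = -5 of length 3:
v_1 = (-3, 3, -9, 21)ᵀ
v_2 = (1, -4, -3, 5)ᵀ
v_3 = (1, 0, 0, 0)ᵀ

Let N = A − (-5)·I. We want v_3 with N^3 v_3 = 0 but N^2 v_3 ≠ 0; then v_{j-1} := N · v_j for j = 3, …, 2.

Pick v_3 = (1, 0, 0, 0)ᵀ.
Then v_2 = N · v_3 = (1, -4, -3, 5)ᵀ.
Then v_1 = N · v_2 = (-3, 3, -9, 21)ᵀ.

Sanity check: (A − (-5)·I) v_1 = (0, 0, 0, 0)ᵀ = 0. ✓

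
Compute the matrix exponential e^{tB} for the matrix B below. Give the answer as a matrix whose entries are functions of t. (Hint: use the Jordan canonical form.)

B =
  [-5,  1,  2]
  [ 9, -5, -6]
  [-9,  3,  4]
e^{tB} =
  [-3*t*exp(-2*t) + exp(-2*t), t*exp(-2*t), 2*t*exp(-2*t)]
  [9*t*exp(-2*t), -3*t*exp(-2*t) + exp(-2*t), -6*t*exp(-2*t)]
  [-9*t*exp(-2*t), 3*t*exp(-2*t), 6*t*exp(-2*t) + exp(-2*t)]

Strategy: write B = P · J · P⁻¹ where J is a Jordan canonical form, so e^{tB} = P · e^{tJ} · P⁻¹, and e^{tJ} can be computed block-by-block.

B has Jordan form
J =
  [-2,  1,  0]
  [ 0, -2,  0]
  [ 0,  0, -2]
(up to reordering of blocks).

Per-block formulas:
  For a 2×2 Jordan block J_2(-2): exp(t · J_2(-2)) = e^(-2t)·(I + t·N), where N is the 2×2 nilpotent shift.
  For a 1×1 block at λ = -2: exp(t · [-2]) = [e^(-2t)].

After assembling e^{tJ} and conjugating by P, we get:

e^{tB} =
  [-3*t*exp(-2*t) + exp(-2*t), t*exp(-2*t), 2*t*exp(-2*t)]
  [9*t*exp(-2*t), -3*t*exp(-2*t) + exp(-2*t), -6*t*exp(-2*t)]
  [-9*t*exp(-2*t), 3*t*exp(-2*t), 6*t*exp(-2*t) + exp(-2*t)]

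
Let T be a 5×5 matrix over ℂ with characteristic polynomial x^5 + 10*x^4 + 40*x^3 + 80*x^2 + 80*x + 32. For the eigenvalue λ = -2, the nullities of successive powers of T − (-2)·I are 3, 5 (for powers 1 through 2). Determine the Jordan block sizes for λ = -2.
Block sizes for λ = -2: [2, 2, 1]

From the dimensions of kernels of powers, the number of Jordan blocks of size at least j is d_j − d_{j−1} where d_j = dim ker(N^j) (with d_0 = 0). Computing the differences gives [3, 2].
The number of blocks of size exactly k is (#blocks of size ≥ k) − (#blocks of size ≥ k + 1), so the partition is: 1 block(s) of size 1, 2 block(s) of size 2.
In nonincreasing order the block sizes are [2, 2, 1].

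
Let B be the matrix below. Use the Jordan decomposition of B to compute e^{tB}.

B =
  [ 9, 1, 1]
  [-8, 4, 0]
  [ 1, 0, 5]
e^{tB} =
  [t^2*exp(6*t) + 3*t*exp(6*t) + exp(6*t), t^2*exp(6*t)/2 + t*exp(6*t), t^2*exp(6*t) + t*exp(6*t)]
  [-4*t^2*exp(6*t) - 8*t*exp(6*t), -2*t^2*exp(6*t) - 2*t*exp(6*t) + exp(6*t), -4*t^2*exp(6*t)]
  [t^2*exp(6*t) + t*exp(6*t), t^2*exp(6*t)/2, t^2*exp(6*t) - t*exp(6*t) + exp(6*t)]

Strategy: write B = P · J · P⁻¹ where J is a Jordan canonical form, so e^{tB} = P · e^{tJ} · P⁻¹, and e^{tJ} can be computed block-by-block.

B has Jordan form
J =
  [6, 1, 0]
  [0, 6, 1]
  [0, 0, 6]
(up to reordering of blocks).

Per-block formulas:
  For a 3×3 Jordan block J_3(6): exp(t · J_3(6)) = e^(6t)·(I + t·N + (t^2/2)·N^2), where N is the 3×3 nilpotent shift.

After assembling e^{tJ} and conjugating by P, we get:

e^{tB} =
  [t^2*exp(6*t) + 3*t*exp(6*t) + exp(6*t), t^2*exp(6*t)/2 + t*exp(6*t), t^2*exp(6*t) + t*exp(6*t)]
  [-4*t^2*exp(6*t) - 8*t*exp(6*t), -2*t^2*exp(6*t) - 2*t*exp(6*t) + exp(6*t), -4*t^2*exp(6*t)]
  [t^2*exp(6*t) + t*exp(6*t), t^2*exp(6*t)/2, t^2*exp(6*t) - t*exp(6*t) + exp(6*t)]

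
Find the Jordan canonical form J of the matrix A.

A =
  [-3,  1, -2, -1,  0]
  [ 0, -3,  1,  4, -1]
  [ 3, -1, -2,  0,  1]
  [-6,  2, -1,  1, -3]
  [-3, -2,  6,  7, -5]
J_2(-3) ⊕ J_2(-3) ⊕ J_1(0)

The characteristic polynomial is
  det(x·I − A) = x^5 + 12*x^4 + 54*x^3 + 108*x^2 + 81*x = x*(x + 3)^4

Eigenvalues and multiplicities (the geometric multiplicity of λ is n − rank(A − λI), which equals the number of Jordan blocks for λ):
  λ = -3: algebraic multiplicity = 4, geometric multiplicity = 2
  λ = 0: algebraic multiplicity = 1, geometric multiplicity = 1

Determining the block sizes for each eigenvalue:
  λ = -3: with am = 4 and gm = 2, the partition is not yet determined (e.g. several partitions of 4 into 2 parts exist). Let N = A − (-3)·I. Computing rank(N^1) = 3, rank(N^2) = 1; the number of blocks of size ≥ j is rank(N^{j−1}) − rank(N^j), giving [2, 2]. So we have 2 block(s) of size 2 → block sizes [2, 2]
  λ = 0: one block (gm = 1), so the single block has size am = 1 → block sizes [1]

Assembling the blocks gives a Jordan form
J =
  [-3,  1,  0,  0, 0]
  [ 0, -3,  0,  0, 0]
  [ 0,  0, -3,  1, 0]
  [ 0,  0,  0, -3, 0]
  [ 0,  0,  0,  0, 0]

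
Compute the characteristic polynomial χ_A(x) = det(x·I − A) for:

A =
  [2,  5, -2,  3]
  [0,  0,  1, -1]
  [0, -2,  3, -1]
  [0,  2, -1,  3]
x^4 - 8*x^3 + 24*x^2 - 32*x + 16

Expanding det(x·I − A) (e.g. by cofactor expansion or by noting that A is similar to its Jordan form J, which has the same characteristic polynomial as A) gives
  χ_A(x) = x^4 - 8*x^3 + 24*x^2 - 32*x + 16
which factors as (x - 2)^4. The eigenvalues (with algebraic multiplicities) are λ = 2 with multiplicity 4.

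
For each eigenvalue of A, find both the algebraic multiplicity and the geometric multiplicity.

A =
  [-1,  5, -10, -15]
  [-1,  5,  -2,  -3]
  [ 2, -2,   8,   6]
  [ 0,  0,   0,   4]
λ = 4: alg = 4, geom = 3

Step 1 — factor the characteristic polynomial to read off the algebraic multiplicities:
  χ_A(x) = (x - 4)^4

Step 2 — compute geometric multiplicities via the rank-nullity identity g(λ) = n − rank(A − λI):
  rank(A − (4)·I) = 1, so dim ker(A − (4)·I) = n − 1 = 3

Summary:
  λ = 4: algebraic multiplicity = 4, geometric multiplicity = 3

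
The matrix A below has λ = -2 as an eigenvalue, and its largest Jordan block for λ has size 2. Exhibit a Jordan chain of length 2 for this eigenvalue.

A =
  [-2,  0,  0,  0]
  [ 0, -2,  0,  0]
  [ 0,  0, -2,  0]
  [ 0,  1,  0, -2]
A Jordan chain for λ = -2 of length 2:
v_1 = (0, 0, 0, 1)ᵀ
v_2 = (0, 1, 0, 0)ᵀ

Let N = A − (-2)·I. We want v_2 with N^2 v_2 = 0 but N^1 v_2 ≠ 0; then v_{j-1} := N · v_j for j = 2, …, 2.

Pick v_2 = (0, 1, 0, 0)ᵀ.
Then v_1 = N · v_2 = (0, 0, 0, 1)ᵀ.

Sanity check: (A − (-2)·I) v_1 = (0, 0, 0, 0)ᵀ = 0. ✓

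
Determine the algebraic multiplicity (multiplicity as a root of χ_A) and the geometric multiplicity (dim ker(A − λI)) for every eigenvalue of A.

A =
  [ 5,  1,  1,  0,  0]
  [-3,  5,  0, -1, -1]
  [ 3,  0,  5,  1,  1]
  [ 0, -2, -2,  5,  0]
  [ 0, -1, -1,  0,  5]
λ = 5: alg = 5, geom = 3

Step 1 — factor the characteristic polynomial to read off the algebraic multiplicities:
  χ_A(x) = (x - 5)^5

Step 2 — compute geometric multiplicities via the rank-nullity identity g(λ) = n − rank(A − λI):
  rank(A − (5)·I) = 2, so dim ker(A − (5)·I) = n − 2 = 3

Summary:
  λ = 5: algebraic multiplicity = 5, geometric multiplicity = 3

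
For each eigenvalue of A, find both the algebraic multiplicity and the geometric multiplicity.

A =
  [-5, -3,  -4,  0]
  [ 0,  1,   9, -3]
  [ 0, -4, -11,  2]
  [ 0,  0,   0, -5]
λ = -5: alg = 4, geom = 2

Step 1 — factor the characteristic polynomial to read off the algebraic multiplicities:
  χ_A(x) = (x + 5)^4

Step 2 — compute geometric multiplicities via the rank-nullity identity g(λ) = n − rank(A − λI):
  rank(A − (-5)·I) = 2, so dim ker(A − (-5)·I) = n − 2 = 2

Summary:
  λ = -5: algebraic multiplicity = 4, geometric multiplicity = 2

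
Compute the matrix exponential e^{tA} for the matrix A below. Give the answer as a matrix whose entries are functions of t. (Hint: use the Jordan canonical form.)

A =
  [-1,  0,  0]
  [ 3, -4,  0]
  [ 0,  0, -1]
e^{tA} =
  [exp(-t), 0, 0]
  [exp(-t) - exp(-4*t), exp(-4*t), 0]
  [0, 0, exp(-t)]

Strategy: write A = P · J · P⁻¹ where J is a Jordan canonical form, so e^{tA} = P · e^{tJ} · P⁻¹, and e^{tJ} can be computed block-by-block.

A has Jordan form
J =
  [-4,  0,  0]
  [ 0, -1,  0]
  [ 0,  0, -1]
(up to reordering of blocks).

Per-block formulas:
  For a 1×1 block at λ = -1: exp(t · [-1]) = [e^(-1t)].
  For a 1×1 block at λ = -4: exp(t · [-4]) = [e^(-4t)].

After assembling e^{tJ} and conjugating by P, we get:

e^{tA} =
  [exp(-t), 0, 0]
  [exp(-t) - exp(-4*t), exp(-4*t), 0]
  [0, 0, exp(-t)]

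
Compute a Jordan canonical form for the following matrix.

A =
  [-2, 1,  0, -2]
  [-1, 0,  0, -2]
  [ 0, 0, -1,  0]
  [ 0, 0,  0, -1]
J_2(-1) ⊕ J_1(-1) ⊕ J_1(-1)

The characteristic polynomial is
  det(x·I − A) = x^4 + 4*x^3 + 6*x^2 + 4*x + 1 = (x + 1)^4

Eigenvalues and multiplicities (the geometric multiplicity of λ is n − rank(A − λI), which equals the number of Jordan blocks for λ):
  λ = -1: algebraic multiplicity = 4, geometric multiplicity = 3

Determining the block sizes for each eigenvalue:
  λ = -1: 3 blocks summing to 4 forces exactly one block of size 2 and the rest size 1 → block sizes [2, 1, 1]

Assembling the blocks gives a Jordan form
J =
  [-1,  1,  0,  0]
  [ 0, -1,  0,  0]
  [ 0,  0, -1,  0]
  [ 0,  0,  0, -1]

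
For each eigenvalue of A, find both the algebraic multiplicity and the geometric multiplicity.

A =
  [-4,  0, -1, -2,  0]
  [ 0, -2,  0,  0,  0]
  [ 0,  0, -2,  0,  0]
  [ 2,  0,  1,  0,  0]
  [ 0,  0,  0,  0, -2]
λ = -2: alg = 5, geom = 4

Step 1 — factor the characteristic polynomial to read off the algebraic multiplicities:
  χ_A(x) = (x + 2)^5

Step 2 — compute geometric multiplicities via the rank-nullity identity g(λ) = n − rank(A − λI):
  rank(A − (-2)·I) = 1, so dim ker(A − (-2)·I) = n − 1 = 4

Summary:
  λ = -2: algebraic multiplicity = 5, geometric multiplicity = 4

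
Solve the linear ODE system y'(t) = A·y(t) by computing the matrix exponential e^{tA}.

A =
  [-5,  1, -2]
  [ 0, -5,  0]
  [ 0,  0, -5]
e^{tA} =
  [exp(-5*t), t*exp(-5*t), -2*t*exp(-5*t)]
  [0, exp(-5*t), 0]
  [0, 0, exp(-5*t)]

Strategy: write A = P · J · P⁻¹ where J is a Jordan canonical form, so e^{tA} = P · e^{tJ} · P⁻¹, and e^{tJ} can be computed block-by-block.

A has Jordan form
J =
  [-5,  1,  0]
  [ 0, -5,  0]
  [ 0,  0, -5]
(up to reordering of blocks).

Per-block formulas:
  For a 2×2 Jordan block J_2(-5): exp(t · J_2(-5)) = e^(-5t)·(I + t·N), where N is the 2×2 nilpotent shift.
  For a 1×1 block at λ = -5: exp(t · [-5]) = [e^(-5t)].

After assembling e^{tJ} and conjugating by P, we get:

e^{tA} =
  [exp(-5*t), t*exp(-5*t), -2*t*exp(-5*t)]
  [0, exp(-5*t), 0]
  [0, 0, exp(-5*t)]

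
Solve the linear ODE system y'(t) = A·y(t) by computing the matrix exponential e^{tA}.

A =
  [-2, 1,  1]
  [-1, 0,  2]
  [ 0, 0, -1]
e^{tA} =
  [-t*exp(-t) + exp(-t), t*exp(-t), t^2*exp(-t)/2 + t*exp(-t)]
  [-t*exp(-t), t*exp(-t) + exp(-t), t^2*exp(-t)/2 + 2*t*exp(-t)]
  [0, 0, exp(-t)]

Strategy: write A = P · J · P⁻¹ where J is a Jordan canonical form, so e^{tA} = P · e^{tJ} · P⁻¹, and e^{tJ} can be computed block-by-block.

A has Jordan form
J =
  [-1,  1,  0]
  [ 0, -1,  1]
  [ 0,  0, -1]
(up to reordering of blocks).

Per-block formulas:
  For a 3×3 Jordan block J_3(-1): exp(t · J_3(-1)) = e^(-1t)·(I + t·N + (t^2/2)·N^2), where N is the 3×3 nilpotent shift.

After assembling e^{tJ} and conjugating by P, we get:

e^{tA} =
  [-t*exp(-t) + exp(-t), t*exp(-t), t^2*exp(-t)/2 + t*exp(-t)]
  [-t*exp(-t), t*exp(-t) + exp(-t), t^2*exp(-t)/2 + 2*t*exp(-t)]
  [0, 0, exp(-t)]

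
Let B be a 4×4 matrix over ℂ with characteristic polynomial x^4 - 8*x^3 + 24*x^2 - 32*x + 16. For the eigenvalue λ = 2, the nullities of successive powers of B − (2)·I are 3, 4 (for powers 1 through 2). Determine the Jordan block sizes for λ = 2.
Block sizes for λ = 2: [2, 1, 1]

From the dimensions of kernels of powers, the number of Jordan blocks of size at least j is d_j − d_{j−1} where d_j = dim ker(N^j) (with d_0 = 0). Computing the differences gives [3, 1].
The number of blocks of size exactly k is (#blocks of size ≥ k) − (#blocks of size ≥ k + 1), so the partition is: 2 block(s) of size 1, 1 block(s) of size 2.
In nonincreasing order the block sizes are [2, 1, 1].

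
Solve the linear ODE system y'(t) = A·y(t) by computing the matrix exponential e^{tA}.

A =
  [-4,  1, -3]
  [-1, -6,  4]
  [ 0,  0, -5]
e^{tA} =
  [t*exp(-5*t) + exp(-5*t), t*exp(-5*t), t^2*exp(-5*t)/2 - 3*t*exp(-5*t)]
  [-t*exp(-5*t), -t*exp(-5*t) + exp(-5*t), -t^2*exp(-5*t)/2 + 4*t*exp(-5*t)]
  [0, 0, exp(-5*t)]

Strategy: write A = P · J · P⁻¹ where J is a Jordan canonical form, so e^{tA} = P · e^{tJ} · P⁻¹, and e^{tJ} can be computed block-by-block.

A has Jordan form
J =
  [-5,  1,  0]
  [ 0, -5,  1]
  [ 0,  0, -5]
(up to reordering of blocks).

Per-block formulas:
  For a 3×3 Jordan block J_3(-5): exp(t · J_3(-5)) = e^(-5t)·(I + t·N + (t^2/2)·N^2), where N is the 3×3 nilpotent shift.

After assembling e^{tJ} and conjugating by P, we get:

e^{tA} =
  [t*exp(-5*t) + exp(-5*t), t*exp(-5*t), t^2*exp(-5*t)/2 - 3*t*exp(-5*t)]
  [-t*exp(-5*t), -t*exp(-5*t) + exp(-5*t), -t^2*exp(-5*t)/2 + 4*t*exp(-5*t)]
  [0, 0, exp(-5*t)]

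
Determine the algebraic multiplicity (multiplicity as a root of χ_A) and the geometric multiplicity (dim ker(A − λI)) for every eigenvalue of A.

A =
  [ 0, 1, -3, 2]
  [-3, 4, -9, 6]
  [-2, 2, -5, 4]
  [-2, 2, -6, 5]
λ = 1: alg = 4, geom = 3

Step 1 — factor the characteristic polynomial to read off the algebraic multiplicities:
  χ_A(x) = (x - 1)^4

Step 2 — compute geometric multiplicities via the rank-nullity identity g(λ) = n − rank(A − λI):
  rank(A − (1)·I) = 1, so dim ker(A − (1)·I) = n − 1 = 3

Summary:
  λ = 1: algebraic multiplicity = 4, geometric multiplicity = 3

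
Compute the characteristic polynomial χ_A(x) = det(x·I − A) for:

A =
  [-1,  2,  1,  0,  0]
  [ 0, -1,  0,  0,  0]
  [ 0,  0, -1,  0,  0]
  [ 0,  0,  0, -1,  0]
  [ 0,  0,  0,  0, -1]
x^5 + 5*x^4 + 10*x^3 + 10*x^2 + 5*x + 1

Expanding det(x·I − A) (e.g. by cofactor expansion or by noting that A is similar to its Jordan form J, which has the same characteristic polynomial as A) gives
  χ_A(x) = x^5 + 5*x^4 + 10*x^3 + 10*x^2 + 5*x + 1
which factors as (x + 1)^5. The eigenvalues (with algebraic multiplicities) are λ = -1 with multiplicity 5.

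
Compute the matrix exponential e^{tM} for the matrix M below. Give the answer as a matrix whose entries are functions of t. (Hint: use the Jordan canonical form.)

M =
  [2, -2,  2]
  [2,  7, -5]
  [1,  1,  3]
e^{tM} =
  [t^2*exp(4*t) - 2*t*exp(4*t) + exp(4*t), -2*t*exp(4*t), 2*t^2*exp(4*t) + 2*t*exp(4*t)]
  [-3*t^2*exp(4*t)/2 + 2*t*exp(4*t), 3*t*exp(4*t) + exp(4*t), -3*t^2*exp(4*t) - 5*t*exp(4*t)]
  [-t^2*exp(4*t)/2 + t*exp(4*t), t*exp(4*t), -t^2*exp(4*t) - t*exp(4*t) + exp(4*t)]

Strategy: write M = P · J · P⁻¹ where J is a Jordan canonical form, so e^{tM} = P · e^{tJ} · P⁻¹, and e^{tJ} can be computed block-by-block.

M has Jordan form
J =
  [4, 1, 0]
  [0, 4, 1]
  [0, 0, 4]
(up to reordering of blocks).

Per-block formulas:
  For a 3×3 Jordan block J_3(4): exp(t · J_3(4)) = e^(4t)·(I + t·N + (t^2/2)·N^2), where N is the 3×3 nilpotent shift.

After assembling e^{tJ} and conjugating by P, we get:

e^{tM} =
  [t^2*exp(4*t) - 2*t*exp(4*t) + exp(4*t), -2*t*exp(4*t), 2*t^2*exp(4*t) + 2*t*exp(4*t)]
  [-3*t^2*exp(4*t)/2 + 2*t*exp(4*t), 3*t*exp(4*t) + exp(4*t), -3*t^2*exp(4*t) - 5*t*exp(4*t)]
  [-t^2*exp(4*t)/2 + t*exp(4*t), t*exp(4*t), -t^2*exp(4*t) - t*exp(4*t) + exp(4*t)]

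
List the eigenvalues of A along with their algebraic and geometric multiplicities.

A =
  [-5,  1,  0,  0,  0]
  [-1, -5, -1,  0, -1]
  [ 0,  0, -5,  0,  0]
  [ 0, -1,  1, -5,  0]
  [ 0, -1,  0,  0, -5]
λ = -5: alg = 5, geom = 2

Step 1 — factor the characteristic polynomial to read off the algebraic multiplicities:
  χ_A(x) = (x + 5)^5

Step 2 — compute geometric multiplicities via the rank-nullity identity g(λ) = n − rank(A − λI):
  rank(A − (-5)·I) = 3, so dim ker(A − (-5)·I) = n − 3 = 2

Summary:
  λ = -5: algebraic multiplicity = 5, geometric multiplicity = 2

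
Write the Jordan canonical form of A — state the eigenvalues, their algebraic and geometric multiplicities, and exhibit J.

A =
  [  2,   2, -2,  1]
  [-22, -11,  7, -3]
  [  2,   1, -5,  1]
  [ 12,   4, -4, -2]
J_2(-4) ⊕ J_2(-4)

The characteristic polynomial is
  det(x·I − A) = x^4 + 16*x^3 + 96*x^2 + 256*x + 256 = (x + 4)^4

Eigenvalues and multiplicities (the geometric multiplicity of λ is n − rank(A − λI), which equals the number of Jordan blocks for λ):
  λ = -4: algebraic multiplicity = 4, geometric multiplicity = 2

Determining the block sizes for each eigenvalue:
  λ = -4: with am = 4 and gm = 2, the partition is not yet determined (e.g. several partitions of 4 into 2 parts exist). Let N = A − (-4)·I. Computing rank(N^1) = 2, rank(N^2) = 0; the number of blocks of size ≥ j is rank(N^{j−1}) − rank(N^j), giving [2, 2]. So we have 2 block(s) of size 2 → block sizes [2, 2]

Assembling the blocks gives a Jordan form
J =
  [-4,  1,  0,  0]
  [ 0, -4,  0,  0]
  [ 0,  0, -4,  1]
  [ 0,  0,  0, -4]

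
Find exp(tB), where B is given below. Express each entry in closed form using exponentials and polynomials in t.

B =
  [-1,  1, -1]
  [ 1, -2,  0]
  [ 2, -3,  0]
e^{tB} =
  [-t^2*exp(-t)/2 + exp(-t), t^2*exp(-t) + t*exp(-t), -t^2*exp(-t)/2 - t*exp(-t)]
  [-t^2*exp(-t)/2 + t*exp(-t), t^2*exp(-t) - t*exp(-t) + exp(-t), -t^2*exp(-t)/2]
  [-t^2*exp(-t)/2 + 2*t*exp(-t), t^2*exp(-t) - 3*t*exp(-t), -t^2*exp(-t)/2 + t*exp(-t) + exp(-t)]

Strategy: write B = P · J · P⁻¹ where J is a Jordan canonical form, so e^{tB} = P · e^{tJ} · P⁻¹, and e^{tJ} can be computed block-by-block.

B has Jordan form
J =
  [-1,  1,  0]
  [ 0, -1,  1]
  [ 0,  0, -1]
(up to reordering of blocks).

Per-block formulas:
  For a 3×3 Jordan block J_3(-1): exp(t · J_3(-1)) = e^(-1t)·(I + t·N + (t^2/2)·N^2), where N is the 3×3 nilpotent shift.

After assembling e^{tJ} and conjugating by P, we get:

e^{tB} =
  [-t^2*exp(-t)/2 + exp(-t), t^2*exp(-t) + t*exp(-t), -t^2*exp(-t)/2 - t*exp(-t)]
  [-t^2*exp(-t)/2 + t*exp(-t), t^2*exp(-t) - t*exp(-t) + exp(-t), -t^2*exp(-t)/2]
  [-t^2*exp(-t)/2 + 2*t*exp(-t), t^2*exp(-t) - 3*t*exp(-t), -t^2*exp(-t)/2 + t*exp(-t) + exp(-t)]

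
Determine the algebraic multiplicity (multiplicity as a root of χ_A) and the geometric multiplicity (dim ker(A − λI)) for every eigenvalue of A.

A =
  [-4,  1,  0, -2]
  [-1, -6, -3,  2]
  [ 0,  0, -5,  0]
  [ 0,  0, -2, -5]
λ = -5: alg = 4, geom = 2

Step 1 — factor the characteristic polynomial to read off the algebraic multiplicities:
  χ_A(x) = (x + 5)^4

Step 2 — compute geometric multiplicities via the rank-nullity identity g(λ) = n − rank(A − λI):
  rank(A − (-5)·I) = 2, so dim ker(A − (-5)·I) = n − 2 = 2

Summary:
  λ = -5: algebraic multiplicity = 4, geometric multiplicity = 2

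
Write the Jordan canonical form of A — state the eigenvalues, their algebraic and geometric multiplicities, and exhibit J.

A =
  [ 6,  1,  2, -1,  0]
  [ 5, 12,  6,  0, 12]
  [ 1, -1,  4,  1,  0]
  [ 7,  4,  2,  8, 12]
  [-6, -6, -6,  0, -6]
J_1(0) ⊕ J_3(6) ⊕ J_1(6)

The characteristic polynomial is
  det(x·I − A) = x^5 - 24*x^4 + 216*x^3 - 864*x^2 + 1296*x = x*(x - 6)^4

Eigenvalues and multiplicities (the geometric multiplicity of λ is n − rank(A − λI), which equals the number of Jordan blocks for λ):
  λ = 0: algebraic multiplicity = 1, geometric multiplicity = 1
  λ = 6: algebraic multiplicity = 4, geometric multiplicity = 2

Determining the block sizes for each eigenvalue:
  λ = 0: one block (gm = 1), so the single block has size am = 1 → block sizes [1]
  λ = 6: with am = 4 and gm = 2, the partition is not yet determined (e.g. several partitions of 4 into 2 parts exist). Let N = A − (6)·I. Computing rank(N^1) = 3, rank(N^2) = 2, rank(N^3) = 1; the number of blocks of size ≥ j is rank(N^{j−1}) − rank(N^j), giving [2, 1, 1]. So we have 1 block(s) of size 3, 1 block(s) of size 1 → block sizes [3, 1]

Assembling the blocks gives a Jordan form
J =
  [0, 0, 0, 0, 0]
  [0, 6, 1, 0, 0]
  [0, 0, 6, 1, 0]
  [0, 0, 0, 6, 0]
  [0, 0, 0, 0, 6]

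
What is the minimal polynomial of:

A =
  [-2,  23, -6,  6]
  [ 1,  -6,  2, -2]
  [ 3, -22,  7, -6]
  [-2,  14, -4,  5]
x^3 - 3*x^2 + 3*x - 1

The characteristic polynomial is χ_A(x) = (x - 1)^4, so the eigenvalues are known. The minimal polynomial is
  m_A(x) = Π_λ (x − λ)^{k_λ}
where k_λ is the size of the *largest* Jordan block for λ (equivalently, the smallest k with (A − λI)^k v = 0 for every generalised eigenvector v of λ).

  λ = 1: largest Jordan block has size 3, contributing (x − 1)^3

So m_A(x) = (x - 1)^3 = x^3 - 3*x^2 + 3*x - 1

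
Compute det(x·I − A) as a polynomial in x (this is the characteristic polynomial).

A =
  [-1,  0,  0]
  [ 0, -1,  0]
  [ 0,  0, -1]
x^3 + 3*x^2 + 3*x + 1

Expanding det(x·I − A) (e.g. by cofactor expansion or by noting that A is similar to its Jordan form J, which has the same characteristic polynomial as A) gives
  χ_A(x) = x^3 + 3*x^2 + 3*x + 1
which factors as (x + 1)^3. The eigenvalues (with algebraic multiplicities) are λ = -1 with multiplicity 3.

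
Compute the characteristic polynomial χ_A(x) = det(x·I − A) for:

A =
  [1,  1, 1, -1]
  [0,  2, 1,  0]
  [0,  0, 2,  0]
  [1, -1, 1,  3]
x^4 - 8*x^3 + 24*x^2 - 32*x + 16

Expanding det(x·I − A) (e.g. by cofactor expansion or by noting that A is similar to its Jordan form J, which has the same characteristic polynomial as A) gives
  χ_A(x) = x^4 - 8*x^3 + 24*x^2 - 32*x + 16
which factors as (x - 2)^4. The eigenvalues (with algebraic multiplicities) are λ = 2 with multiplicity 4.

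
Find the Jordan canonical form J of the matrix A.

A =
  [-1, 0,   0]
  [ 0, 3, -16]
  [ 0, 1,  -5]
J_2(-1) ⊕ J_1(-1)

The characteristic polynomial is
  det(x·I − A) = x^3 + 3*x^2 + 3*x + 1 = (x + 1)^3

Eigenvalues and multiplicities (the geometric multiplicity of λ is n − rank(A − λI), which equals the number of Jordan blocks for λ):
  λ = -1: algebraic multiplicity = 3, geometric multiplicity = 2

Determining the block sizes for each eigenvalue:
  λ = -1: 2 blocks summing to 3 forces exactly one block of size 2 and the rest size 1 → block sizes [2, 1]

Assembling the blocks gives a Jordan form
J =
  [-1,  1,  0]
  [ 0, -1,  0]
  [ 0,  0, -1]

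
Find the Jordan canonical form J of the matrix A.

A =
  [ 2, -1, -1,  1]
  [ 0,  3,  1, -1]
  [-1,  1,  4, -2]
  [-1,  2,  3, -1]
J_2(2) ⊕ J_2(2)

The characteristic polynomial is
  det(x·I − A) = x^4 - 8*x^3 + 24*x^2 - 32*x + 16 = (x - 2)^4

Eigenvalues and multiplicities (the geometric multiplicity of λ is n − rank(A − λI), which equals the number of Jordan blocks for λ):
  λ = 2: algebraic multiplicity = 4, geometric multiplicity = 2

Determining the block sizes for each eigenvalue:
  λ = 2: with am = 4 and gm = 2, the partition is not yet determined (e.g. several partitions of 4 into 2 parts exist). Let N = A − (2)·I. Computing rank(N^1) = 2, rank(N^2) = 0; the number of blocks of size ≥ j is rank(N^{j−1}) − rank(N^j), giving [2, 2]. So we have 2 block(s) of size 2 → block sizes [2, 2]

Assembling the blocks gives a Jordan form
J =
  [2, 1, 0, 0]
  [0, 2, 0, 0]
  [0, 0, 2, 1]
  [0, 0, 0, 2]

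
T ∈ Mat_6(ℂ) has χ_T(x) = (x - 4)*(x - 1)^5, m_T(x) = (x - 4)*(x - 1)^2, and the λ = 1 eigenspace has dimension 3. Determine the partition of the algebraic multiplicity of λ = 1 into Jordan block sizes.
Block sizes for λ = 1: [2, 2, 1]

Step 1 — from the characteristic polynomial, algebraic multiplicity of λ = 1 is 5. From dim ker(T − (1)·I) = 3, there are exactly 3 Jordan blocks for λ = 1.
Step 2 — from the minimal polynomial, the factor (x − 1)^2 tells us the largest block for λ = 1 has size 2.
Step 3 — with total size 5, 3 blocks, and largest block 2, the block sizes (in nonincreasing order) are [2, 2, 1].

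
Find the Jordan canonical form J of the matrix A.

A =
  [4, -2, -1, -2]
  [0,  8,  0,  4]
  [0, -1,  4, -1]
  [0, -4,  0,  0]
J_3(4) ⊕ J_1(4)

The characteristic polynomial is
  det(x·I − A) = x^4 - 16*x^3 + 96*x^2 - 256*x + 256 = (x - 4)^4

Eigenvalues and multiplicities (the geometric multiplicity of λ is n − rank(A − λI), which equals the number of Jordan blocks for λ):
  λ = 4: algebraic multiplicity = 4, geometric multiplicity = 2

Determining the block sizes for each eigenvalue:
  λ = 4: with am = 4 and gm = 2, the partition is not yet determined (e.g. several partitions of 4 into 2 parts exist). Let N = A − (4)·I. Computing rank(N^1) = 2, rank(N^2) = 1, rank(N^3) = 0; the number of blocks of size ≥ j is rank(N^{j−1}) − rank(N^j), giving [2, 1, 1]. So we have 1 block(s) of size 3, 1 block(s) of size 1 → block sizes [3, 1]

Assembling the blocks gives a Jordan form
J =
  [4, 1, 0, 0]
  [0, 4, 1, 0]
  [0, 0, 4, 0]
  [0, 0, 0, 4]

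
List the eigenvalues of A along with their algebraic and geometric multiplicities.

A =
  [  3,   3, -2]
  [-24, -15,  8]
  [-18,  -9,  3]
λ = -3: alg = 3, geom = 2

Step 1 — factor the characteristic polynomial to read off the algebraic multiplicities:
  χ_A(x) = (x + 3)^3

Step 2 — compute geometric multiplicities via the rank-nullity identity g(λ) = n − rank(A − λI):
  rank(A − (-3)·I) = 1, so dim ker(A − (-3)·I) = n − 1 = 2

Summary:
  λ = -3: algebraic multiplicity = 3, geometric multiplicity = 2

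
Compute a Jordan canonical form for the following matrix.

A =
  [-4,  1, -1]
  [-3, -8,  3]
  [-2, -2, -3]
J_2(-5) ⊕ J_1(-5)

The characteristic polynomial is
  det(x·I − A) = x^3 + 15*x^2 + 75*x + 125 = (x + 5)^3

Eigenvalues and multiplicities (the geometric multiplicity of λ is n − rank(A − λI), which equals the number of Jordan blocks for λ):
  λ = -5: algebraic multiplicity = 3, geometric multiplicity = 2

Determining the block sizes for each eigenvalue:
  λ = -5: 2 blocks summing to 3 forces exactly one block of size 2 and the rest size 1 → block sizes [2, 1]

Assembling the blocks gives a Jordan form
J =
  [-5,  1,  0]
  [ 0, -5,  0]
  [ 0,  0, -5]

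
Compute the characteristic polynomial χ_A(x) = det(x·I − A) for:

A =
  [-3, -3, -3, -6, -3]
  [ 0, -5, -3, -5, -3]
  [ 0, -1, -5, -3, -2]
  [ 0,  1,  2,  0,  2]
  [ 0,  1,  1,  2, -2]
x^5 + 15*x^4 + 90*x^3 + 270*x^2 + 405*x + 243

Expanding det(x·I − A) (e.g. by cofactor expansion or by noting that A is similar to its Jordan form J, which has the same characteristic polynomial as A) gives
  χ_A(x) = x^5 + 15*x^4 + 90*x^3 + 270*x^2 + 405*x + 243
which factors as (x + 3)^5. The eigenvalues (with algebraic multiplicities) are λ = -3 with multiplicity 5.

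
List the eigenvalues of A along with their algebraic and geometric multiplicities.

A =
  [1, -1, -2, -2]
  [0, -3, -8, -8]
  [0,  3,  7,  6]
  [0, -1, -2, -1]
λ = 1: alg = 4, geom = 3

Step 1 — factor the characteristic polynomial to read off the algebraic multiplicities:
  χ_A(x) = (x - 1)^4

Step 2 — compute geometric multiplicities via the rank-nullity identity g(λ) = n − rank(A − λI):
  rank(A − (1)·I) = 1, so dim ker(A − (1)·I) = n − 1 = 3

Summary:
  λ = 1: algebraic multiplicity = 4, geometric multiplicity = 3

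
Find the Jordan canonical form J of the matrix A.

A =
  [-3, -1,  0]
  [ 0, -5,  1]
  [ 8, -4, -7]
J_3(-5)

The characteristic polynomial is
  det(x·I − A) = x^3 + 15*x^2 + 75*x + 125 = (x + 5)^3

Eigenvalues and multiplicities (the geometric multiplicity of λ is n − rank(A − λI), which equals the number of Jordan blocks for λ):
  λ = -5: algebraic multiplicity = 3, geometric multiplicity = 1

Determining the block sizes for each eigenvalue:
  λ = -5: one block (gm = 1), so the single block has size am = 3 → block sizes [3]

Assembling the blocks gives a Jordan form
J =
  [-5,  1,  0]
  [ 0, -5,  1]
  [ 0,  0, -5]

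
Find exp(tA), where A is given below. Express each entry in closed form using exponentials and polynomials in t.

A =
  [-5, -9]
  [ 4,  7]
e^{tA} =
  [-6*t*exp(t) + exp(t), -9*t*exp(t)]
  [4*t*exp(t), 6*t*exp(t) + exp(t)]

Strategy: write A = P · J · P⁻¹ where J is a Jordan canonical form, so e^{tA} = P · e^{tJ} · P⁻¹, and e^{tJ} can be computed block-by-block.

A has Jordan form
J =
  [1, 1]
  [0, 1]
(up to reordering of blocks).

Per-block formulas:
  For a 2×2 Jordan block J_2(1): exp(t · J_2(1)) = e^(1t)·(I + t·N), where N is the 2×2 nilpotent shift.

After assembling e^{tJ} and conjugating by P, we get:

e^{tA} =
  [-6*t*exp(t) + exp(t), -9*t*exp(t)]
  [4*t*exp(t), 6*t*exp(t) + exp(t)]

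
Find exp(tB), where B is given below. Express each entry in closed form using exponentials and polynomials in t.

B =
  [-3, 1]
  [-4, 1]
e^{tB} =
  [-2*t*exp(-t) + exp(-t), t*exp(-t)]
  [-4*t*exp(-t), 2*t*exp(-t) + exp(-t)]

Strategy: write B = P · J · P⁻¹ where J is a Jordan canonical form, so e^{tB} = P · e^{tJ} · P⁻¹, and e^{tJ} can be computed block-by-block.

B has Jordan form
J =
  [-1,  1]
  [ 0, -1]
(up to reordering of blocks).

Per-block formulas:
  For a 2×2 Jordan block J_2(-1): exp(t · J_2(-1)) = e^(-1t)·(I + t·N), where N is the 2×2 nilpotent shift.

After assembling e^{tJ} and conjugating by P, we get:

e^{tB} =
  [-2*t*exp(-t) + exp(-t), t*exp(-t)]
  [-4*t*exp(-t), 2*t*exp(-t) + exp(-t)]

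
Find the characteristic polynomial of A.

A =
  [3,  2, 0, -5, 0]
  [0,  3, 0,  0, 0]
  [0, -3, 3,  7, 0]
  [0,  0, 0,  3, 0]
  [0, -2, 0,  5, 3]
x^5 - 15*x^4 + 90*x^3 - 270*x^2 + 405*x - 243

Expanding det(x·I − A) (e.g. by cofactor expansion or by noting that A is similar to its Jordan form J, which has the same characteristic polynomial as A) gives
  χ_A(x) = x^5 - 15*x^4 + 90*x^3 - 270*x^2 + 405*x - 243
which factors as (x - 3)^5. The eigenvalues (with algebraic multiplicities) are λ = 3 with multiplicity 5.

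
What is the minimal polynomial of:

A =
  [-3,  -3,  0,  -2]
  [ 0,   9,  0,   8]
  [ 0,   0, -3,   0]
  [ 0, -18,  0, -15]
x^2 + 6*x + 9

The characteristic polynomial is χ_A(x) = (x + 3)^4, so the eigenvalues are known. The minimal polynomial is
  m_A(x) = Π_λ (x − λ)^{k_λ}
where k_λ is the size of the *largest* Jordan block for λ (equivalently, the smallest k with (A − λI)^k v = 0 for every generalised eigenvector v of λ).

  λ = -3: largest Jordan block has size 2, contributing (x + 3)^2

So m_A(x) = (x + 3)^2 = x^2 + 6*x + 9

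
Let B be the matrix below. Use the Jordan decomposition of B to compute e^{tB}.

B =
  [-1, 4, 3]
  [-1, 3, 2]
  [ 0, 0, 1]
e^{tB} =
  [-2*t*exp(t) + exp(t), 4*t*exp(t), t^2*exp(t) + 3*t*exp(t)]
  [-t*exp(t), 2*t*exp(t) + exp(t), t^2*exp(t)/2 + 2*t*exp(t)]
  [0, 0, exp(t)]

Strategy: write B = P · J · P⁻¹ where J is a Jordan canonical form, so e^{tB} = P · e^{tJ} · P⁻¹, and e^{tJ} can be computed block-by-block.

B has Jordan form
J =
  [1, 1, 0]
  [0, 1, 1]
  [0, 0, 1]
(up to reordering of blocks).

Per-block formulas:
  For a 3×3 Jordan block J_3(1): exp(t · J_3(1)) = e^(1t)·(I + t·N + (t^2/2)·N^2), where N is the 3×3 nilpotent shift.

After assembling e^{tJ} and conjugating by P, we get:

e^{tB} =
  [-2*t*exp(t) + exp(t), 4*t*exp(t), t^2*exp(t) + 3*t*exp(t)]
  [-t*exp(t), 2*t*exp(t) + exp(t), t^2*exp(t)/2 + 2*t*exp(t)]
  [0, 0, exp(t)]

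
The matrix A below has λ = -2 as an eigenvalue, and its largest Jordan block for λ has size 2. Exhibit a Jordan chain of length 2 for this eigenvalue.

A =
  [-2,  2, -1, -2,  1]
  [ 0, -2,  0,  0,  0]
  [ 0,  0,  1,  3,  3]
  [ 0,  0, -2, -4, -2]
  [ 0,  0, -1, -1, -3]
A Jordan chain for λ = -2 of length 2:
v_1 = (2, 0, 0, 0, 0)ᵀ
v_2 = (0, 1, 0, 0, 0)ᵀ

Let N = A − (-2)·I. We want v_2 with N^2 v_2 = 0 but N^1 v_2 ≠ 0; then v_{j-1} := N · v_j for j = 2, …, 2.

Pick v_2 = (0, 1, 0, 0, 0)ᵀ.
Then v_1 = N · v_2 = (2, 0, 0, 0, 0)ᵀ.

Sanity check: (A − (-2)·I) v_1 = (0, 0, 0, 0, 0)ᵀ = 0. ✓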